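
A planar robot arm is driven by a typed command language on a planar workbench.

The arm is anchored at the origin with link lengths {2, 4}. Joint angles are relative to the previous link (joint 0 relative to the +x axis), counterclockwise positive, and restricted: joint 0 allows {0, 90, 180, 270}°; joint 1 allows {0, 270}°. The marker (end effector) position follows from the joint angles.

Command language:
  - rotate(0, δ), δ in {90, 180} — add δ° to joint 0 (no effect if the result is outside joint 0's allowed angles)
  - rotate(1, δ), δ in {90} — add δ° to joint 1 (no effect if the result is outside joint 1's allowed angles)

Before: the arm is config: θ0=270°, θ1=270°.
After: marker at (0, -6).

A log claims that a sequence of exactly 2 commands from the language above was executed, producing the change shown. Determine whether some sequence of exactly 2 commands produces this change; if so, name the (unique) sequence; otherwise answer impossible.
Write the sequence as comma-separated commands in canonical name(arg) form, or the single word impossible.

begin: config: θ0=270°, θ1=270°
t=1 rotate(1, 90) ⇒ config: θ0=270°, θ1=0°
t=2 rotate(1, 90) ⇒ config: θ0=270°, θ1=0°
all 9 alternatives checked — unique.

rotate(1, 90), rotate(1, 90)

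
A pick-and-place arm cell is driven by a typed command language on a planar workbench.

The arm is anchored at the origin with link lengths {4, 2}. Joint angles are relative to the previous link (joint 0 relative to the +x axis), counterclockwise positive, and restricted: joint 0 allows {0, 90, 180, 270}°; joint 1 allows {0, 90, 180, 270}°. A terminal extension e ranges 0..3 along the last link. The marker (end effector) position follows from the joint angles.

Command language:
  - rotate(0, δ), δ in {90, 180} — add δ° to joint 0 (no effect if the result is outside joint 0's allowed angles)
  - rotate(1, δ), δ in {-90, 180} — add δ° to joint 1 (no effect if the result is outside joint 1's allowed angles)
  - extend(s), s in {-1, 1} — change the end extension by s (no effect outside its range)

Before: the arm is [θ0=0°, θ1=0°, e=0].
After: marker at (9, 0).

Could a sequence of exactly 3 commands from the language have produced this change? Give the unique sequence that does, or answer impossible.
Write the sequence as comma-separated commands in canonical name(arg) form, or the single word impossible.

extend(1), extend(1), extend(1)

initial: [θ0=0°, θ1=0°, e=0]
[1] after extend(1): [θ0=0°, θ1=0°, e=1]
[2] after extend(1): [θ0=0°, θ1=0°, e=2]
[3] after extend(1): [θ0=0°, θ1=0°, e=3]
no rival 3-sequence matches.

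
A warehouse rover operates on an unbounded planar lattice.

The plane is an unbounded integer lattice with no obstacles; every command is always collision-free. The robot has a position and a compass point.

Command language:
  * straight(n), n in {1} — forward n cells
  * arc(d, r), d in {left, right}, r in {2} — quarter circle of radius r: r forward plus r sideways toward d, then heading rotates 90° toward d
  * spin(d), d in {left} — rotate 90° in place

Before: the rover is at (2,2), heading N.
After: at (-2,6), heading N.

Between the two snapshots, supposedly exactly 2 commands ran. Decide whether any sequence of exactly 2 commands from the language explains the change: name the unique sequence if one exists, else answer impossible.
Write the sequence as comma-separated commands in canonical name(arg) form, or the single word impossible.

key: heading stays N — rotations cancel among the 2 commands
initial: at (2,2), heading N
t=1 arc(left, 2) ⇒ at (0,4), heading W
t=2 arc(right, 2) ⇒ at (-2,6), heading N
uniquely the one of 16 2-step routes that fits.

arc(left, 2), arc(right, 2)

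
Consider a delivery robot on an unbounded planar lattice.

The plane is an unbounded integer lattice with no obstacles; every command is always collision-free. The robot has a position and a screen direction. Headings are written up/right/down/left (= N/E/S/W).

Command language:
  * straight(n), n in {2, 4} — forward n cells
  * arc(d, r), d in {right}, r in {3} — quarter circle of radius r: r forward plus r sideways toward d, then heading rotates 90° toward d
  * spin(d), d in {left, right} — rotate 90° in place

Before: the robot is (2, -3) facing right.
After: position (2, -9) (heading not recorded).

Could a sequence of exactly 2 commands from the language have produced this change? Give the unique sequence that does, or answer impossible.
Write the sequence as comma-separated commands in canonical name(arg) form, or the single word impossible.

arc(right, 3), arc(right, 3)

begin: (2, -3) facing right
[1] after arc(right, 3): (5, -6) facing down
[2] after arc(right, 3): (2, -9) facing left
no other 2-command option fits: unique.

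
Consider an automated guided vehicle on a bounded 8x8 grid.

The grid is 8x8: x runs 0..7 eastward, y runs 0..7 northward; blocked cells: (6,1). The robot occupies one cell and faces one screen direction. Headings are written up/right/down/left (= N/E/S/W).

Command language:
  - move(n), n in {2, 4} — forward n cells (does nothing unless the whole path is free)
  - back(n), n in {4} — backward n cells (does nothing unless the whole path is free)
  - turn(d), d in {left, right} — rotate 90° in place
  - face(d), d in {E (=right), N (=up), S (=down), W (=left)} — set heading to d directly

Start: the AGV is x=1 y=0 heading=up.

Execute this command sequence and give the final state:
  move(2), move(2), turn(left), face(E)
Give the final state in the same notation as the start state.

start: x=1 y=0 heading=up
t=1 move(2) ⇒ x=1 y=2 heading=up
t=2 move(2) ⇒ x=1 y=4 heading=up
t=3 turn(left) ⇒ x=1 y=4 heading=left
t=4 face(E) ⇒ x=1 y=4 heading=right

x=1 y=4 heading=right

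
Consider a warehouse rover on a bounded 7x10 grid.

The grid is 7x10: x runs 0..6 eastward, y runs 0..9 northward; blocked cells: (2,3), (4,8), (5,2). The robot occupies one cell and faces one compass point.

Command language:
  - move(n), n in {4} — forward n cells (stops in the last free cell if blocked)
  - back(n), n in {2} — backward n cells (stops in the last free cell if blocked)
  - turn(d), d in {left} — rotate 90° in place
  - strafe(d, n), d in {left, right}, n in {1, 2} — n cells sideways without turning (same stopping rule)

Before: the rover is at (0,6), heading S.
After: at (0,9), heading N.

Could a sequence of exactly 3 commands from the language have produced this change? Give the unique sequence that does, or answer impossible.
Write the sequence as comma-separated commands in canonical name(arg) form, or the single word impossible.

turn(left), turn(left), move(4)

key: order matters: swapping turn(left) and move(4) lands elsewhere
from: at (0,6), heading S
step 1 (turn(left)): at (0,6), heading E
step 2 (turn(left)): at (0,6), heading N
step 3 (move(4)): at (0,9), heading N
uniquely the one of 343 3-step routes that fits.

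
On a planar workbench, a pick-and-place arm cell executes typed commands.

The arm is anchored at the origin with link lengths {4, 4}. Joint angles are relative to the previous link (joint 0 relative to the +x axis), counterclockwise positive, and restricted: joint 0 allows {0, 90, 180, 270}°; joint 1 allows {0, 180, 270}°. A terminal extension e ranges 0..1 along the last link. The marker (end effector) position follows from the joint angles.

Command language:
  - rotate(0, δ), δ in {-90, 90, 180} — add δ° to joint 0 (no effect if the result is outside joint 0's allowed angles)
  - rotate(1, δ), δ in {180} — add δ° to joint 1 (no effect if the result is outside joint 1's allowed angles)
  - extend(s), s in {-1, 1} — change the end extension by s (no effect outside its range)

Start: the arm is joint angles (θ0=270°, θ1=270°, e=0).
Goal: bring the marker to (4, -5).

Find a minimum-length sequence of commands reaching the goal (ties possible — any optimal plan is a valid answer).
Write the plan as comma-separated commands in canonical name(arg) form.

start: joint angles (θ0=270°, θ1=270°, e=0)
step 1 (rotate(0, 90)): joint angles (θ0=0°, θ1=270°, e=0)
step 2 (extend(1)): joint angles (θ0=0°, θ1=270°, e=1)
nothing shorter than 2 reaches the goal.

rotate(0, 90), extend(1)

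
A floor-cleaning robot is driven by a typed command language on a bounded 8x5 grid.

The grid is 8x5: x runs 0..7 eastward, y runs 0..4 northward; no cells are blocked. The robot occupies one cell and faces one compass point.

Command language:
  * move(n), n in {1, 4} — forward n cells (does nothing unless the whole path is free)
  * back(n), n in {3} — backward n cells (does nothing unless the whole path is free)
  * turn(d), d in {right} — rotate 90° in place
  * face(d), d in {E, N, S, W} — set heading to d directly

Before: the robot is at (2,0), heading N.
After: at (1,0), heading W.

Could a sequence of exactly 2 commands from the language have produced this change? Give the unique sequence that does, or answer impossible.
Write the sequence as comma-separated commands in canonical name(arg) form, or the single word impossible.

key: running move(1) before face(W) would end elsewhere — order is forced
t0: at (2,0), heading N
1. face(W) → at (2,0), heading W
2. move(1) → at (1,0), heading W
uniquely the one of 64 2-step routes that fits.

face(W), move(1)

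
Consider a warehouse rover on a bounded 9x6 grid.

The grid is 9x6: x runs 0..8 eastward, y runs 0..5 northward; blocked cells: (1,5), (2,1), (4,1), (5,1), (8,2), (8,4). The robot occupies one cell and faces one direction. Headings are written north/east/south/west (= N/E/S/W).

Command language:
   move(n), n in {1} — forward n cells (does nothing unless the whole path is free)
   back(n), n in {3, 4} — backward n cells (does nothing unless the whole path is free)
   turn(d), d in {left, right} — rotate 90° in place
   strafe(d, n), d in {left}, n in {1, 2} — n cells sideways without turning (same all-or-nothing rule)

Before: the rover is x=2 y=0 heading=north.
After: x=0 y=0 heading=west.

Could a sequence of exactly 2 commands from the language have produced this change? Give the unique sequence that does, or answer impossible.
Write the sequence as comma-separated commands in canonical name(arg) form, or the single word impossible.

key: position moved to (0,0) AND the heading swung to W — translation plus rotation needed
initial: x=2 y=0 heading=north
step 1 (strafe(left, 2)): x=0 y=0 heading=north
step 2 (turn(left)): x=0 y=0 heading=west
no rival 2-sequence matches.

strafe(left, 2), turn(left)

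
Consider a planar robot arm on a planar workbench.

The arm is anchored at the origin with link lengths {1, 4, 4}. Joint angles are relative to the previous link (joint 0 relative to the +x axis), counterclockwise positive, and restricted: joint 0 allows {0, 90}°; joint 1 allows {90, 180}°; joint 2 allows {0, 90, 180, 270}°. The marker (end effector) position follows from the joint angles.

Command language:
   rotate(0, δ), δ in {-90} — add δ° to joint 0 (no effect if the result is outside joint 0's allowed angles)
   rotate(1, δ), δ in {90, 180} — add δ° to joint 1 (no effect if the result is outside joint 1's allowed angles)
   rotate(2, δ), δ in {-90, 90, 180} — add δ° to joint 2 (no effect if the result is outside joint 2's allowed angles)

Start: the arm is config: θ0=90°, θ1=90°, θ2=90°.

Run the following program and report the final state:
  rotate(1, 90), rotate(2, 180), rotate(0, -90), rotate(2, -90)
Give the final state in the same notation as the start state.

config: θ0=0°, θ1=180°, θ2=180°

from: config: θ0=90°, θ1=90°, θ2=90°
[1] after rotate(1, 90): config: θ0=90°, θ1=180°, θ2=90°
[2] after rotate(2, 180): config: θ0=90°, θ1=180°, θ2=270°
[3] after rotate(0, -90): config: θ0=0°, θ1=180°, θ2=270°
[4] after rotate(2, -90): config: θ0=0°, θ1=180°, θ2=180°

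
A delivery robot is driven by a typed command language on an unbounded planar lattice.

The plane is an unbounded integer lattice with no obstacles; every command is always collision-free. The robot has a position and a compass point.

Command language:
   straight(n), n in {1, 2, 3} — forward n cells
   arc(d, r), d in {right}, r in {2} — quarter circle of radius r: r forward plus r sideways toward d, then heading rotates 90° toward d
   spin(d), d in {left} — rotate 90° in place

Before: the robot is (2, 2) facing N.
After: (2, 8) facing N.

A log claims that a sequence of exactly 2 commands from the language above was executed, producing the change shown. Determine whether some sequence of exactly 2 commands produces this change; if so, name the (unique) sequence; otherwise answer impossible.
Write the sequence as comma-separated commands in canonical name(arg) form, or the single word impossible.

key: still facing N at the end — nothing in the sequence rotates
initial: (2, 2) facing N
1. straight(3) → (2, 5) facing N
2. straight(3) → (2, 8) facing N
all 25 alternatives checked — unique.

straight(3), straight(3)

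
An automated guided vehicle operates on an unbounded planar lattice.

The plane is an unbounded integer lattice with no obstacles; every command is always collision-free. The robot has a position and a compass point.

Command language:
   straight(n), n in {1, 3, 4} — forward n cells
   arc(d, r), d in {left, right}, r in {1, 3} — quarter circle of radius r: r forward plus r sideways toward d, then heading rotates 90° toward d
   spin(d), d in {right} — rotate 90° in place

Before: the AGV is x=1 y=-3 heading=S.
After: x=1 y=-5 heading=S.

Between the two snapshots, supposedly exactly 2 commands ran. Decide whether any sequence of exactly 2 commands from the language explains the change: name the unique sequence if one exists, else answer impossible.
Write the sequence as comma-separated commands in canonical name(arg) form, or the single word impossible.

key: heading stays S — no command in the sequence turns
start: x=1 y=-3 heading=S
[1] after straight(1): x=1 y=-4 heading=S
[2] after straight(1): x=1 y=-5 heading=S
all 64 alternatives checked — unique.

straight(1), straight(1)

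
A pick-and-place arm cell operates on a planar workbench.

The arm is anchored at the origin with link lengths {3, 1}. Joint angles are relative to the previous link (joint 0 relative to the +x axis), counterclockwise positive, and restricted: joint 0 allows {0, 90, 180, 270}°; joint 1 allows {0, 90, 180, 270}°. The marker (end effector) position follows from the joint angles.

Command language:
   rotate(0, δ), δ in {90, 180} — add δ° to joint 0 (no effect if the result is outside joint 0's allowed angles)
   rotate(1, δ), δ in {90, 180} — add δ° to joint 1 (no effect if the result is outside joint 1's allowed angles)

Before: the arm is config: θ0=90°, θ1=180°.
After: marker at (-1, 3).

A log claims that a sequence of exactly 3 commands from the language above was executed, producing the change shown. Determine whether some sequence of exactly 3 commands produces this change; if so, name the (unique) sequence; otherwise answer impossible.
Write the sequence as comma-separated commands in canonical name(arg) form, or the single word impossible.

rotate(1, 90), rotate(1, 90), rotate(1, 90)

begin: config: θ0=90°, θ1=180°
1. rotate(1, 90) → config: θ0=90°, θ1=270°
2. rotate(1, 90) → config: θ0=90°, θ1=0°
3. rotate(1, 90) → config: θ0=90°, θ1=90°
all 64 alternatives checked — unique.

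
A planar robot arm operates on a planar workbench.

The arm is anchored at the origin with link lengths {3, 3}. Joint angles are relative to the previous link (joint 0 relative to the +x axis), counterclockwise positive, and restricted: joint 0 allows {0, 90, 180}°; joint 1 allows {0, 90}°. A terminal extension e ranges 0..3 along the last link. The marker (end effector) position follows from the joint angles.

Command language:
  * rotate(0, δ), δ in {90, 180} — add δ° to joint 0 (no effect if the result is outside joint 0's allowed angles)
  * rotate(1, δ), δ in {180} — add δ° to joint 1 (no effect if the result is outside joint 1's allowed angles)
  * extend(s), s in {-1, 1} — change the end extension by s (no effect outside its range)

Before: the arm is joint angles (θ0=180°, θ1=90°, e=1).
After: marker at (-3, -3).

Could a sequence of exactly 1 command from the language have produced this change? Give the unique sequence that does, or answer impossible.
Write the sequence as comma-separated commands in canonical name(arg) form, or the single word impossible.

extend(-1)

start: joint angles (θ0=180°, θ1=90°, e=1)
1. extend(-1) → joint angles (θ0=180°, θ1=90°, e=0)
no rival 1-sequence matches.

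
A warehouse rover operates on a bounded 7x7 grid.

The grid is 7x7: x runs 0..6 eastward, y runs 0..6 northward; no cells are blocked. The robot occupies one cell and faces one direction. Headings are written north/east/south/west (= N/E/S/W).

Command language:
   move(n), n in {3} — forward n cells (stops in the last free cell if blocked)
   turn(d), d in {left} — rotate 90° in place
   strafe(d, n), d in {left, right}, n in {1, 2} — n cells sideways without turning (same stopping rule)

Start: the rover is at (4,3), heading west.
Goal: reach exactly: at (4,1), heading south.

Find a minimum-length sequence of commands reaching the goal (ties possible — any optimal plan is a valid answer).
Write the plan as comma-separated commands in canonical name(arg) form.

t0: at (4,3), heading west
t=1 strafe(left, 2) ⇒ at (4,1), heading west
t=2 turn(left) ⇒ at (4,1), heading south
shorter routes all fall short; 2 is best.

strafe(left, 2), turn(left)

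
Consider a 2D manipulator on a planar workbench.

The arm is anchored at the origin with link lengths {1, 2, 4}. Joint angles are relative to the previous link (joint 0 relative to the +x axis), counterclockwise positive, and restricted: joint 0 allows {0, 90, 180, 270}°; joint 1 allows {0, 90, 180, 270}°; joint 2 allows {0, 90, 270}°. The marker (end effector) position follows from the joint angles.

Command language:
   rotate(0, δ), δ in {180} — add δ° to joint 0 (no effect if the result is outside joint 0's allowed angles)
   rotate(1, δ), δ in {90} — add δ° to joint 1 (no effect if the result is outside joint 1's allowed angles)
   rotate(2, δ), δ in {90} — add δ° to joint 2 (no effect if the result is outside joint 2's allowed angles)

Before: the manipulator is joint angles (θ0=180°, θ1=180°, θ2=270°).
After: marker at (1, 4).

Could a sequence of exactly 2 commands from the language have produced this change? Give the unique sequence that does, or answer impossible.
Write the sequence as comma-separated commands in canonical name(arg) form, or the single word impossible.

initial: joint angles (θ0=180°, θ1=180°, θ2=270°)
t=1 rotate(2, 90) ⇒ joint angles (θ0=180°, θ1=180°, θ2=0°)
t=2 rotate(2, 90) ⇒ joint angles (θ0=180°, θ1=180°, θ2=90°)
no other 2-command option fits: unique.

rotate(2, 90), rotate(2, 90)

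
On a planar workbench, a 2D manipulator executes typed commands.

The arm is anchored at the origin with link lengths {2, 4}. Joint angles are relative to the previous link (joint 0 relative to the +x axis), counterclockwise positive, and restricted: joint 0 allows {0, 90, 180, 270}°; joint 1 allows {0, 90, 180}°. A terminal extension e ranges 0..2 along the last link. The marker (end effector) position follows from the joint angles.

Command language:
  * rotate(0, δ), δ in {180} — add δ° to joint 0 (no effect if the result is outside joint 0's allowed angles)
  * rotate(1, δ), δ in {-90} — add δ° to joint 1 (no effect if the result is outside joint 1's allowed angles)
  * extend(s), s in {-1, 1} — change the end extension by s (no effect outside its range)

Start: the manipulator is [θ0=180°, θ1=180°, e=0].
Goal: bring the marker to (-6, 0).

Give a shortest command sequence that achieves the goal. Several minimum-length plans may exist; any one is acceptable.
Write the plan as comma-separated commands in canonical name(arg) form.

rotate(1, -90), rotate(1, -90)

initial: [θ0=180°, θ1=180°, e=0]
t=1 rotate(1, -90) ⇒ [θ0=180°, θ1=90°, e=0]
t=2 rotate(1, -90) ⇒ [θ0=180°, θ1=0°, e=0]
minimal: 2 command(s), checked below 2.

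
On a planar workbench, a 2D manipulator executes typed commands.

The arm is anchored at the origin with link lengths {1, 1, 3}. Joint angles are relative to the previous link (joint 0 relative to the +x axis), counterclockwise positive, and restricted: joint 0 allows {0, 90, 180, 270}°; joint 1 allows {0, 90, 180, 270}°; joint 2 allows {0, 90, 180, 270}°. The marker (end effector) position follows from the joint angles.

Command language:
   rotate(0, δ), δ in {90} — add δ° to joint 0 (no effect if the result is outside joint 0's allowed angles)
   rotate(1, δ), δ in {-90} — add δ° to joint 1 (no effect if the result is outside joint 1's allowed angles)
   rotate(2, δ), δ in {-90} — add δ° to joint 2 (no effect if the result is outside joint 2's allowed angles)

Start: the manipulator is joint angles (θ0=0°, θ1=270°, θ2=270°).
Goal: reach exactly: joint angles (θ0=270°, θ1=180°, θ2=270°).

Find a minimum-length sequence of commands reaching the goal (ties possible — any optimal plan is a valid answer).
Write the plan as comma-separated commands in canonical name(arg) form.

rotate(0, 90), rotate(0, 90), rotate(0, 90), rotate(1, -90)

start: joint angles (θ0=0°, θ1=270°, θ2=270°)
1. rotate(0, 90) → joint angles (θ0=90°, θ1=270°, θ2=270°)
2. rotate(0, 90) → joint angles (θ0=180°, θ1=270°, θ2=270°)
3. rotate(0, 90) → joint angles (θ0=270°, θ1=270°, θ2=270°)
4. rotate(1, -90) → joint angles (θ0=270°, θ1=180°, θ2=270°)
minimal: 4 command(s), checked below 4.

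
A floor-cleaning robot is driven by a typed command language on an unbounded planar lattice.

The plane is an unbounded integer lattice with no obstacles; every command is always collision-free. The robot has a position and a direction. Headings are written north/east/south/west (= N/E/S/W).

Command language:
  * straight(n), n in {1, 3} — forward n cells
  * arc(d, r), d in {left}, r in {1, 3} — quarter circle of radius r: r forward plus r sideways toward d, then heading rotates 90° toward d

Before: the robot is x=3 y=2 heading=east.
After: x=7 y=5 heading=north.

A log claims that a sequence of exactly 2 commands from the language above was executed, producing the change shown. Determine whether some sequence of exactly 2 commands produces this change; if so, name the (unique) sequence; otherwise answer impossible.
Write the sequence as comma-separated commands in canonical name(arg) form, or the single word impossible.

key: position moved to (7,5) AND the heading swung to N — translation plus rotation needed
from: x=3 y=2 heading=east
1. straight(1) → x=4 y=2 heading=east
2. arc(left, 3) → x=7 y=5 heading=north
uniquely the one of 16 2-step routes that fits.

straight(1), arc(left, 3)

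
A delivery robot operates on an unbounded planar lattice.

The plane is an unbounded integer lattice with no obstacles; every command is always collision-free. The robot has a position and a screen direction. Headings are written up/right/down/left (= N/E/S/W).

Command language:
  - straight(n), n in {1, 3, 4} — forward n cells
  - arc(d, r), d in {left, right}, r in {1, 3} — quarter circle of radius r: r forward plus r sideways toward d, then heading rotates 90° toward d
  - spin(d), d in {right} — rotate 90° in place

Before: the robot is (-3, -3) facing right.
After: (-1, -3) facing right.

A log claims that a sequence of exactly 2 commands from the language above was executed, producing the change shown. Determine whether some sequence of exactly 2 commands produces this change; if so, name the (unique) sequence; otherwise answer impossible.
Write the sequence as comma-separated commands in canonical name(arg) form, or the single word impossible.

key: heading stays E — no command in the sequence turns
initial: (-3, -3) facing right
1. straight(1) → (-2, -3) facing right
2. straight(1) → (-1, -3) facing right
no other 2-command option fits: unique.

straight(1), straight(1)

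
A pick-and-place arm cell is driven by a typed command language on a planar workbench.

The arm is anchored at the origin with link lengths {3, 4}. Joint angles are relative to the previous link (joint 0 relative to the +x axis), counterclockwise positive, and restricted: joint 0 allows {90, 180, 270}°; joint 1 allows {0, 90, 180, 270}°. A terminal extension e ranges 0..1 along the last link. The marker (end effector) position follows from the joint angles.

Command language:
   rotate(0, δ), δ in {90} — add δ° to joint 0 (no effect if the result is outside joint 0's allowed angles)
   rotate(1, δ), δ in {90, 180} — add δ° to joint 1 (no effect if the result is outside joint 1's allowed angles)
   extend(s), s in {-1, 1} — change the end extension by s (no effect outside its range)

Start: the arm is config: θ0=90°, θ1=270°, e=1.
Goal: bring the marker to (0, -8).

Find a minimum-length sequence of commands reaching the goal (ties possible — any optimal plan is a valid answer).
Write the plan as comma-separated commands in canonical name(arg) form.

start: config: θ0=90°, θ1=270°, e=1
step 1 (rotate(1, 90)): config: θ0=90°, θ1=0°, e=1
step 2 (rotate(0, 90)): config: θ0=180°, θ1=0°, e=1
step 3 (rotate(0, 90)): config: θ0=270°, θ1=0°, e=1
no 2-step plan works, so 3 is optimal.

rotate(1, 90), rotate(0, 90), rotate(0, 90)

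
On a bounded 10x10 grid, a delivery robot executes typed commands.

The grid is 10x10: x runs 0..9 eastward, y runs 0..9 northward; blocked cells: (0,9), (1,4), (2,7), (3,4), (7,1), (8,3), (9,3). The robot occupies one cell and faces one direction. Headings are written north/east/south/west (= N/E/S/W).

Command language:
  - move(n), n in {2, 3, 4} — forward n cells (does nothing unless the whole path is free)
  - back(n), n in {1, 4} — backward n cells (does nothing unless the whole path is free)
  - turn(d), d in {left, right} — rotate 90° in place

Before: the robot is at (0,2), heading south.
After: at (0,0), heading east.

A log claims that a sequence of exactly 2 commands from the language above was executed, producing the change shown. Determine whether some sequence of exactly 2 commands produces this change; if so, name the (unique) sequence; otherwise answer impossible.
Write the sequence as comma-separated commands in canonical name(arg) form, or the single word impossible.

move(2), turn(left)

key: cell and facing (now E) both changed — the 2 commands mix motion and turning
from: at (0,2), heading south
[1] after move(2): at (0,0), heading south
[2] after turn(left): at (0,0), heading east
uniquely the one of 49 2-step routes that fits.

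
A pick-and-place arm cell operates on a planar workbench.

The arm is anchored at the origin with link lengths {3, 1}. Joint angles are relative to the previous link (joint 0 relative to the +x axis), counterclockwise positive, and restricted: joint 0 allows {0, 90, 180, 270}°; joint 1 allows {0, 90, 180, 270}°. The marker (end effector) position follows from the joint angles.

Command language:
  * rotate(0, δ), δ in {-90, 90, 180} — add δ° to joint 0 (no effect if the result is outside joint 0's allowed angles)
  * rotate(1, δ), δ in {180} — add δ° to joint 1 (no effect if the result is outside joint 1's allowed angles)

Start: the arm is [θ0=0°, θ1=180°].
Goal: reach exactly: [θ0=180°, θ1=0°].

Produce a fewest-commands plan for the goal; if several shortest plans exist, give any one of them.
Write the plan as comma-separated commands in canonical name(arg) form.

start: [θ0=0°, θ1=180°]
step 1 (rotate(1, 180)): [θ0=0°, θ1=0°]
step 2 (rotate(0, 180)): [θ0=180°, θ1=0°]
shorter routes all fall short; 2 is best.

rotate(1, 180), rotate(0, 180)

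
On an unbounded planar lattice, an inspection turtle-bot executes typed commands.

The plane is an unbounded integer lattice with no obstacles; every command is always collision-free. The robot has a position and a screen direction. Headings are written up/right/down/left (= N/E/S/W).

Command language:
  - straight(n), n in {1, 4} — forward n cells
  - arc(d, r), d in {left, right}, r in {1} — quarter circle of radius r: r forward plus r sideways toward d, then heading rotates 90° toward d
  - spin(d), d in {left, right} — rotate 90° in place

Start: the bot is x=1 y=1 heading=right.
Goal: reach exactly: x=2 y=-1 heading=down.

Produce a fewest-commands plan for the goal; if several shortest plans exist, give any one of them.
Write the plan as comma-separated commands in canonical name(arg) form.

arc(right, 1), straight(1)

from: x=1 y=1 heading=right
t=1 arc(right, 1) ⇒ x=2 y=0 heading=down
t=2 straight(1) ⇒ x=2 y=-1 heading=down
nothing shorter than 2 reaches the goal.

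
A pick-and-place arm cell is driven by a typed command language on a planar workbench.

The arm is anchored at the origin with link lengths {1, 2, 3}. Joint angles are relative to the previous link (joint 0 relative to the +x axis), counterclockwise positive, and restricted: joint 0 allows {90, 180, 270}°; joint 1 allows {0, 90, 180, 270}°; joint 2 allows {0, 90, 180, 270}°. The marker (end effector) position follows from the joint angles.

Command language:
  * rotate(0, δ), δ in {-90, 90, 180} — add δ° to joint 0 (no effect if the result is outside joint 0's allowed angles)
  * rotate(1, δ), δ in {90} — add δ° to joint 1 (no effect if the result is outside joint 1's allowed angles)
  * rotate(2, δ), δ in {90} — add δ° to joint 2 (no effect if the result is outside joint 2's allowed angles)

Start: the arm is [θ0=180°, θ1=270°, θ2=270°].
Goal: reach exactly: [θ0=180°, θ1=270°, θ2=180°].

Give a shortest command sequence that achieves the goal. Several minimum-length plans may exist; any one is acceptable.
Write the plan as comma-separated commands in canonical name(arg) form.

rotate(2, 90), rotate(2, 90), rotate(2, 90)

from: [θ0=180°, θ1=270°, θ2=270°]
[1] after rotate(2, 90): [θ0=180°, θ1=270°, θ2=0°]
[2] after rotate(2, 90): [θ0=180°, θ1=270°, θ2=90°]
[3] after rotate(2, 90): [θ0=180°, θ1=270°, θ2=180°]
no 2-step plan works, so 3 is optimal.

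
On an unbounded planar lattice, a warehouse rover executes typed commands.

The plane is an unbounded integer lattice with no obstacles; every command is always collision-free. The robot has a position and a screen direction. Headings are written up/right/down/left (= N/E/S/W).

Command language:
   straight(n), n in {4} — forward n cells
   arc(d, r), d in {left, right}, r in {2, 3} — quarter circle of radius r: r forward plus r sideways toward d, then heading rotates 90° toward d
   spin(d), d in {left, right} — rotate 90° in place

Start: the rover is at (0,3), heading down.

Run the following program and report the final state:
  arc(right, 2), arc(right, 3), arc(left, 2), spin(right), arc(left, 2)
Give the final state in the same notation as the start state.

from: at (0,3), heading down
[1] after arc(right, 2): at (-2,1), heading left
[2] after arc(right, 3): at (-5,4), heading up
[3] after arc(left, 2): at (-7,6), heading left
[4] after spin(right): at (-7,6), heading up
[5] after arc(left, 2): at (-9,8), heading left

at (-9,8), heading left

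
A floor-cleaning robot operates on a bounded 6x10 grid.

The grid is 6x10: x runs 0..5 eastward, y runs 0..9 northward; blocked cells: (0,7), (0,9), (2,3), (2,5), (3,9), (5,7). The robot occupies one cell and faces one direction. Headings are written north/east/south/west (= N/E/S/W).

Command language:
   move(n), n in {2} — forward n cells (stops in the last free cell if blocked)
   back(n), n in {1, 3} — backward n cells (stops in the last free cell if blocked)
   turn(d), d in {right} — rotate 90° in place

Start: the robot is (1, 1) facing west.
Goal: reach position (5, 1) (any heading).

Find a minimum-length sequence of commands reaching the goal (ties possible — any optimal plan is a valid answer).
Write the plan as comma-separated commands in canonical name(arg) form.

back(3), back(3)

initial: (1, 1) facing west
step 1 (back(3)): (4, 1) facing west
step 2 (back(3)): (5, 1) facing west
shorter routes all fall short; 2 is best.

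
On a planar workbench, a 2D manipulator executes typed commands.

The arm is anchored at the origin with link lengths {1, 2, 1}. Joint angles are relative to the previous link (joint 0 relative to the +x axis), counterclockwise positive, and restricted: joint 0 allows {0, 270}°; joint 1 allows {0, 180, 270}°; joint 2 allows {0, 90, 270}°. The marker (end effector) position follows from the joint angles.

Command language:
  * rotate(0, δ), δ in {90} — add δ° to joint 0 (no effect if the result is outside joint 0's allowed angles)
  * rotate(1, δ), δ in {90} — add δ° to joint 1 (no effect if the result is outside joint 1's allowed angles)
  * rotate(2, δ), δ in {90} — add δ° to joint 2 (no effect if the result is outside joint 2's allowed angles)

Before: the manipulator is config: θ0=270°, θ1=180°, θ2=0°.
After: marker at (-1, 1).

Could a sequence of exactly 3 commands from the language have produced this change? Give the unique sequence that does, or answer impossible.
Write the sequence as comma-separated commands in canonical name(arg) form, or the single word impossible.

rotate(2, 90), rotate(2, 90), rotate(2, 90)

from: config: θ0=270°, θ1=180°, θ2=0°
t=1 rotate(2, 90) ⇒ config: θ0=270°, θ1=180°, θ2=90°
t=2 rotate(2, 90) ⇒ config: θ0=270°, θ1=180°, θ2=90°
t=3 rotate(2, 90) ⇒ config: θ0=270°, θ1=180°, θ2=90°
all 27 alternatives checked — unique.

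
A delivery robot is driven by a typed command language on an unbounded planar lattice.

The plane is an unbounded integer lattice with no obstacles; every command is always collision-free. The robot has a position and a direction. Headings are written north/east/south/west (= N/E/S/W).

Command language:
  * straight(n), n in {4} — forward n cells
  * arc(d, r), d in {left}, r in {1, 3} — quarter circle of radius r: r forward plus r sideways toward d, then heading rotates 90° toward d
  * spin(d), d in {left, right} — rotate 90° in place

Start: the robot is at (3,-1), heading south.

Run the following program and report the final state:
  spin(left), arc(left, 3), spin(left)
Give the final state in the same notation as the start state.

at (6,2), heading west

begin: at (3,-1), heading south
step 1 (spin(left)): at (3,-1), heading east
step 2 (arc(left, 3)): at (6,2), heading north
step 3 (spin(left)): at (6,2), heading west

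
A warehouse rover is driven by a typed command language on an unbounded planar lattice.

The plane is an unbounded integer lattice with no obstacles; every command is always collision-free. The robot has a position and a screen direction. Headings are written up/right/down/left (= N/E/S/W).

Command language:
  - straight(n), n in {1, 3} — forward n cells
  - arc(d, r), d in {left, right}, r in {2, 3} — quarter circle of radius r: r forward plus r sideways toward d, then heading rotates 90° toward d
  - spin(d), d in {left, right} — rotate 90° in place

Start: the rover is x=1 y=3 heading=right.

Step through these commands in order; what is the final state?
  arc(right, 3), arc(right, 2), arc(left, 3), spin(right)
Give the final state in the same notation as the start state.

x=-1 y=-5 heading=left

initial: x=1 y=3 heading=right
[1] after arc(right, 3): x=4 y=0 heading=down
[2] after arc(right, 2): x=2 y=-2 heading=left
[3] after arc(left, 3): x=-1 y=-5 heading=down
[4] after spin(right): x=-1 y=-5 heading=left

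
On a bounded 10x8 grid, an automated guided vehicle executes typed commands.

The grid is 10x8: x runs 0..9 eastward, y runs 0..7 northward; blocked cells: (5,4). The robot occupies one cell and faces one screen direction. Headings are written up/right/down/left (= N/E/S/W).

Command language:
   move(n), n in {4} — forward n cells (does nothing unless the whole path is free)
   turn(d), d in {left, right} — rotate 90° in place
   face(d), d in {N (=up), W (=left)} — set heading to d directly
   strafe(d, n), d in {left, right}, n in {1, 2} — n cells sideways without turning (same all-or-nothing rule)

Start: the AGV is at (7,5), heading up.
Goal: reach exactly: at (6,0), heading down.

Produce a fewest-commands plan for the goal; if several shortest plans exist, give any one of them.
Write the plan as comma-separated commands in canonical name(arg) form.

turn(left), strafe(left, 1), turn(left), move(4), strafe(right, 1)

from: at (7,5), heading up
1. turn(left) → at (7,5), heading left
2. strafe(left, 1) → at (7,4), heading left
3. turn(left) → at (7,4), heading down
4. move(4) → at (7,0), heading down
5. strafe(right, 1) → at (6,0), heading down
minimal: 5 command(s), checked below 5.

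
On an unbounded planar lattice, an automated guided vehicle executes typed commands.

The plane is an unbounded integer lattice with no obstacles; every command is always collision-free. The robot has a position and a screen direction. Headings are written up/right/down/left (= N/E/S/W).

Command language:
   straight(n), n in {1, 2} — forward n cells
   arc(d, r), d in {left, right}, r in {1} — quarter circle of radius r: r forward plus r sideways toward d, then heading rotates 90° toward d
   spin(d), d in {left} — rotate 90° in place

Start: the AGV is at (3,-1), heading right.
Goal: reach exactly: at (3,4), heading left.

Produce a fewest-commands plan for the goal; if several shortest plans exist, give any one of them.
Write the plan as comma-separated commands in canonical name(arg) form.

from: at (3,-1), heading right
step 1 (arc(left, 1)): at (4,0), heading up
step 2 (straight(2)): at (4,2), heading up
step 3 (straight(1)): at (4,3), heading up
step 4 (arc(left, 1)): at (3,4), heading left
nothing shorter than 4 reaches the goal.

arc(left, 1), straight(2), straight(1), arc(left, 1)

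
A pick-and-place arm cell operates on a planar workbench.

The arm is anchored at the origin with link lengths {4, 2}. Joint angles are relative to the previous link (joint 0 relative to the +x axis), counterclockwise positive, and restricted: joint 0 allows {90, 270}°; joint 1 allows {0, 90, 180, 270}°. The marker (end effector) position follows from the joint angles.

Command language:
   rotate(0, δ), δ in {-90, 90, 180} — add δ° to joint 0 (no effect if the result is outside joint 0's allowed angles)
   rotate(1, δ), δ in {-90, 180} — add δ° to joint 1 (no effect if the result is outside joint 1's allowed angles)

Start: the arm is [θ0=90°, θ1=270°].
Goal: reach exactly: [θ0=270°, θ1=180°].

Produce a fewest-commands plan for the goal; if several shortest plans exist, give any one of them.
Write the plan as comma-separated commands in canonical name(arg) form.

start: [θ0=90°, θ1=270°]
[1] after rotate(1, -90): [θ0=90°, θ1=180°]
[2] after rotate(0, 180): [θ0=270°, θ1=180°]
nothing shorter than 2 reaches the goal.

rotate(1, -90), rotate(0, 180)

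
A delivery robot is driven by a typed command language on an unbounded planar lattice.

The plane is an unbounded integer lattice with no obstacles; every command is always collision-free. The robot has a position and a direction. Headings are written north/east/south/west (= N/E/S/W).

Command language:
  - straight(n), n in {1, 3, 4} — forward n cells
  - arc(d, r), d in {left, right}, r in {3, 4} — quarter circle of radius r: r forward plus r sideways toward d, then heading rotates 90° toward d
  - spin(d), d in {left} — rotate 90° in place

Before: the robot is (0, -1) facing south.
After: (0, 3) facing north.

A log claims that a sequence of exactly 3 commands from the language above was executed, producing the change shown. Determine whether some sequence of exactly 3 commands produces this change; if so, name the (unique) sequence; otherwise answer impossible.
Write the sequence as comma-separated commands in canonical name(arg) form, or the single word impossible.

spin(left), spin(left), straight(4)

key: order matters: swapping spin(left) and straight(4) lands elsewhere
t0: (0, -1) facing south
[1] after spin(left): (0, -1) facing east
[2] after spin(left): (0, -1) facing north
[3] after straight(4): (0, 3) facing north
all 512 alternatives checked — unique.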